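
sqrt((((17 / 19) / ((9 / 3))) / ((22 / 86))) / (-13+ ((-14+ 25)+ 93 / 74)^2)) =74 * sqrt(38269153373) / 157055349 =0.09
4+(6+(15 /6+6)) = 37 /2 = 18.50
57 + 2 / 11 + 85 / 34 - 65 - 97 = -2251 / 22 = -102.32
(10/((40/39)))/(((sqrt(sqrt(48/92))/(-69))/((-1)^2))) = -791.57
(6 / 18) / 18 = 1 / 54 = 0.02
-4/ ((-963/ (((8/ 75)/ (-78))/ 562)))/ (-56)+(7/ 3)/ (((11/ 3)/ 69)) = 2676108073286/ 60946560675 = 43.91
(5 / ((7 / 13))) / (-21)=-65 / 147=-0.44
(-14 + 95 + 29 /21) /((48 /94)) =40655 /252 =161.33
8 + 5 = 13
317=317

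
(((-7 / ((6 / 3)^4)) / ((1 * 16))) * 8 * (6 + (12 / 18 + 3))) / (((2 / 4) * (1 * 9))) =-0.47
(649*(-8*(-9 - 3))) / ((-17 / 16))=-996864 / 17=-58639.06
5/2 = 2.50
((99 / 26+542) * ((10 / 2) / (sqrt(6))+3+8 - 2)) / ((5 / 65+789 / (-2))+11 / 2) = -127719 / 10112 - 70955 * sqrt(6) / 60672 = -15.50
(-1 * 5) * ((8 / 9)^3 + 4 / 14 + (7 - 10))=51335 / 5103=10.06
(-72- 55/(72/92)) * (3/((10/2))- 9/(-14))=-74269/420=-176.83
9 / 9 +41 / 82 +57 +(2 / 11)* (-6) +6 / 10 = 6381 / 110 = 58.01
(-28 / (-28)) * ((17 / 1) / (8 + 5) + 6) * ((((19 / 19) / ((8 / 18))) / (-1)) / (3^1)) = -285 / 52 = -5.48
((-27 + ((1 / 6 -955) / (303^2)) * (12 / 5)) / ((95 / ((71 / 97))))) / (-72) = 880802783 / 304567176600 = 0.00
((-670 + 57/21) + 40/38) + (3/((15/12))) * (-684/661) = -293944409/439565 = -668.72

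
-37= -37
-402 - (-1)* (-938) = -1340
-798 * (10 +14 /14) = -8778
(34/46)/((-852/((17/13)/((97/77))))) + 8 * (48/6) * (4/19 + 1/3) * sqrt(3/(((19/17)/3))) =-22253/24710556 + 1984 * sqrt(323)/361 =98.77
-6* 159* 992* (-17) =16088256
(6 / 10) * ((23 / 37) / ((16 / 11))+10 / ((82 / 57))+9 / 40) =4.56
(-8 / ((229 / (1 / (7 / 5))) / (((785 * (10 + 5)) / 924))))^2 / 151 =1540562500 / 2300516975911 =0.00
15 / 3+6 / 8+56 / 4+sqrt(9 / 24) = sqrt(6) / 4+79 / 4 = 20.36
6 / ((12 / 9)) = 9 / 2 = 4.50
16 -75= -59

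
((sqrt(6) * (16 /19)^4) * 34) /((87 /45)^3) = 7520256000 * sqrt(6) /3178398869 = 5.80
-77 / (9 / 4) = -308 / 9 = -34.22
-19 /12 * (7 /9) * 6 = -133 /18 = -7.39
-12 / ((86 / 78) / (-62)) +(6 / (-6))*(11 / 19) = 550831 / 817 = 674.21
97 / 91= 1.07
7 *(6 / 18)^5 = 0.03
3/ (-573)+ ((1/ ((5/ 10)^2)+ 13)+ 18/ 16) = 27687/ 1528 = 18.12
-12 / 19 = -0.63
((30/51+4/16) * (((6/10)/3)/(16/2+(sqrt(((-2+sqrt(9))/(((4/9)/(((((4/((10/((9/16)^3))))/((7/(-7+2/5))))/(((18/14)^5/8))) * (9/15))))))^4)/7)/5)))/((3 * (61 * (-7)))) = -77824000000/4757981589935077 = -0.00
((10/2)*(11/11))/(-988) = -5/988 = -0.01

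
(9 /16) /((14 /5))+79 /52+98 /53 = 550853 /154336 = 3.57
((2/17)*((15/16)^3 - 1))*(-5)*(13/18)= 46865/626688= 0.07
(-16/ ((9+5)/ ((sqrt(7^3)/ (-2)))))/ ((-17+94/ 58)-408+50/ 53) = -1537 *sqrt(7)/ 162321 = -0.03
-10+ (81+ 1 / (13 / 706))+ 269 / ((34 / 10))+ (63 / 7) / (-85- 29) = 1716101 / 8398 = 204.35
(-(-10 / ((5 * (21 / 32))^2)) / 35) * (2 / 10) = 2048 / 385875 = 0.01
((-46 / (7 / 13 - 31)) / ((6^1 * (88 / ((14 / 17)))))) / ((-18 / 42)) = -14651 / 2665872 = -0.01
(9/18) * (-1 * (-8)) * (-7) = -28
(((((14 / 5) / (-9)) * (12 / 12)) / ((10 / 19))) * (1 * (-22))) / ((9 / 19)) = 27.45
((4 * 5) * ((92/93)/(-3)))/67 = -1840/18693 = -0.10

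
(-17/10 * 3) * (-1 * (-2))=-51/5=-10.20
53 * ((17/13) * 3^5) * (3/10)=656829/130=5052.53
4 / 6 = 2 / 3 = 0.67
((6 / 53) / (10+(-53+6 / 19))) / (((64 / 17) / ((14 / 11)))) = -6783 / 7565008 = -0.00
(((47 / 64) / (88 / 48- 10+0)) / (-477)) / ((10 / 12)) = 0.00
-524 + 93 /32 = -16675 /32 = -521.09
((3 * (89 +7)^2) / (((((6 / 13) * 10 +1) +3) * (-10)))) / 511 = -11232 / 17885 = -0.63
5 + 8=13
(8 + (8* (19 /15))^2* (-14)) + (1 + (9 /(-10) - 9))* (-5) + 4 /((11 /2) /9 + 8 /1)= -19315417 /13950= -1384.62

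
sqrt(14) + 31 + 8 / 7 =sqrt(14) + 225 / 7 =35.88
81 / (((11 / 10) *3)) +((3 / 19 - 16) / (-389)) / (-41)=81815059 / 3333341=24.54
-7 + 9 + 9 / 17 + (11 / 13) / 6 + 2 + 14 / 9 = 24767 / 3978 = 6.23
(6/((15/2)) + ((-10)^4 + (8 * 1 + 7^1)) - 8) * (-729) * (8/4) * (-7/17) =510698034/85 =6008212.16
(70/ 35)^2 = 4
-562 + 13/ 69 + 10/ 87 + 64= -995891/ 2001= -497.70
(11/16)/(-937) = -11/14992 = -0.00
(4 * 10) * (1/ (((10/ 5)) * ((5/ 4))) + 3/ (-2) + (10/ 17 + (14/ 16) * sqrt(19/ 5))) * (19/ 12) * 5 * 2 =-5510/ 17 + 665 * sqrt(95)/ 6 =756.15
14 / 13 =1.08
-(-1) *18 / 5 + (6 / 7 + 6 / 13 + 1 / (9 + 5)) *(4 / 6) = 6179 / 1365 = 4.53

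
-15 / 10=-3 / 2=-1.50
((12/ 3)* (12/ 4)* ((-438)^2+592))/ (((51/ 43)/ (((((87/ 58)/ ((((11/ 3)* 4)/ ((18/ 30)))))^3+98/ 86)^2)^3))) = 254729537318312363156143353382279320230620064850342495193139629/ 59678705383667717576468080662891462656000000000000000000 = 4268348.91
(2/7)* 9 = 18/7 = 2.57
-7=-7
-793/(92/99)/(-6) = 26169/184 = 142.22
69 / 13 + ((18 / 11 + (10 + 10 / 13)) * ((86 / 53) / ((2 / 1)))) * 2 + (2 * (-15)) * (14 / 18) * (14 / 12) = -121736 / 68211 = -1.78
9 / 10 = 0.90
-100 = -100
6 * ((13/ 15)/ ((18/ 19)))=247/ 45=5.49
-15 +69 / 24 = -97 / 8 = -12.12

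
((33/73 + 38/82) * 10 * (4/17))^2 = 12012160000/2588876161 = 4.64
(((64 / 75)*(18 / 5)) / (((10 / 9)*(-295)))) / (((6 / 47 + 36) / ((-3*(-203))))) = -8243424 / 52178125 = -0.16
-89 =-89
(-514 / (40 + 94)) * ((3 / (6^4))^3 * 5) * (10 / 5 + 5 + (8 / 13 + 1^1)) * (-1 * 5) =0.00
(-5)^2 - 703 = -678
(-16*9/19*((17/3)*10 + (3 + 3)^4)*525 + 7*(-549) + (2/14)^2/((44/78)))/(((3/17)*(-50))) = 125025611903/204820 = 610417.01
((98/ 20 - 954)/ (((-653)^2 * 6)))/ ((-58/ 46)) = 218293/ 741951660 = 0.00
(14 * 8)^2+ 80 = 12624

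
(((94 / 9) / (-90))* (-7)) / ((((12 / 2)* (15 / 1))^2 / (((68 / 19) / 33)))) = 5593 / 514218375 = 0.00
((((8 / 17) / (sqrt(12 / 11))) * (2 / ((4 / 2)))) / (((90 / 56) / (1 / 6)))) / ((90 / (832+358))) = 392 * sqrt(33) / 3645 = 0.62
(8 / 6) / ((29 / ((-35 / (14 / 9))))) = -1.03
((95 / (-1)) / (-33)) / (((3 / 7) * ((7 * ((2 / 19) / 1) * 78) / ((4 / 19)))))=95 / 3861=0.02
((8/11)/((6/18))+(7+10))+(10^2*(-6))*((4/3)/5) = -1549/11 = -140.82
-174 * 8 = -1392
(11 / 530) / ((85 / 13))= 143 / 45050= 0.00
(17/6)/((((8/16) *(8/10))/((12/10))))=17/2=8.50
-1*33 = -33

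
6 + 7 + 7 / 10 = 137 / 10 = 13.70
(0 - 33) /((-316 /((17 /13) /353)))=561 /1450124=0.00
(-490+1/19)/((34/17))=-244.97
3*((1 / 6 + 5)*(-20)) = -310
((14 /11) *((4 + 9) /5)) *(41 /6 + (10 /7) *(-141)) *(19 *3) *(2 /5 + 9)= -8625487 /25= -345019.48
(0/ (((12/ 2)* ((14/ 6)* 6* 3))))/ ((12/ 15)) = 0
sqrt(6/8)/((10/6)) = 3 * sqrt(3)/10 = 0.52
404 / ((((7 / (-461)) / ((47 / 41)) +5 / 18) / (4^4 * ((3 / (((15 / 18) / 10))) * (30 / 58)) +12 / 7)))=152524838179872 / 20943307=7282748.53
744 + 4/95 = 70684/95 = 744.04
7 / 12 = 0.58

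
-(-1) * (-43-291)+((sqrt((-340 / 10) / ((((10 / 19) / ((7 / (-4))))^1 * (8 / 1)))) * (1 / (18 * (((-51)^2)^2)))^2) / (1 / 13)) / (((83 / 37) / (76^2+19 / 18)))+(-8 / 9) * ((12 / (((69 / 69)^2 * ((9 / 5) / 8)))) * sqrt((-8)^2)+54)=-20554 / 27+50017747 * sqrt(22610) / 886169927078801058240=-761.26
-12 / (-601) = 12 / 601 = 0.02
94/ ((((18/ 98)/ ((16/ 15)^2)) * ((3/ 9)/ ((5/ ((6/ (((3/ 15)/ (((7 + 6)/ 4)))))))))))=2358272/ 26325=89.58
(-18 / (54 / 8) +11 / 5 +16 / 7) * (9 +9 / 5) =3438 / 175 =19.65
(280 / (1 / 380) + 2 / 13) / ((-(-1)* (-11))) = -1383202 / 143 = -9672.74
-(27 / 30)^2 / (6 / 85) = -459 / 40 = -11.48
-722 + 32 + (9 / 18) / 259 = -357419 / 518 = -690.00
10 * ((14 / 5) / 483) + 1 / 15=43 / 345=0.12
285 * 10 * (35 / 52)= 49875 / 26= 1918.27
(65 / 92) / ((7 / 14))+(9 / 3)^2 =479 / 46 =10.41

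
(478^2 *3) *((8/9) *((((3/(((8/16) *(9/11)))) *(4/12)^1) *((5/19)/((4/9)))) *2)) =100532960/57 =1763736.14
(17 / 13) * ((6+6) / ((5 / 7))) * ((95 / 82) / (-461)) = -13566 / 245713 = -0.06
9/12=3/4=0.75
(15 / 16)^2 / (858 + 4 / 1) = 225 / 220672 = 0.00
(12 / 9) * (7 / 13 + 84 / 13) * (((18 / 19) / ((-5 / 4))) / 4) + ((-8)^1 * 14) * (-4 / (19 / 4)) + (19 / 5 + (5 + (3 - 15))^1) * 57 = -8536 / 95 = -89.85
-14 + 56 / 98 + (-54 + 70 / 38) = -8723 / 133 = -65.59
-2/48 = -1/24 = -0.04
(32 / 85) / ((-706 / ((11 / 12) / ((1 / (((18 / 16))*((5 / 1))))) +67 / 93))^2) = 305865121 / 11725846462080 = 0.00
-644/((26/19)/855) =-5230890/13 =-402376.15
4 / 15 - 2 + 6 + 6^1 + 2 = 184 / 15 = 12.27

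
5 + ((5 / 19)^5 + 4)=22288016 / 2476099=9.00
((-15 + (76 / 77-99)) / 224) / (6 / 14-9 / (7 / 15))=4351 / 162624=0.03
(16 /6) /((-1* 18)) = -0.15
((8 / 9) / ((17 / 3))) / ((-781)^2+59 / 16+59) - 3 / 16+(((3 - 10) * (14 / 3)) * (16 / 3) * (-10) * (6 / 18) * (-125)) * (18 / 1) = -3468969332765313 / 2654823088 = -1306666.85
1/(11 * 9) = 1/99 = 0.01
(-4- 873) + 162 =-715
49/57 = 0.86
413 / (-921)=-0.45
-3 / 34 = -0.09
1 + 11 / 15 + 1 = 2.73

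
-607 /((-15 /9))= 1821 /5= 364.20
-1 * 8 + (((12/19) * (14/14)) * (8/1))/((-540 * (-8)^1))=-6839/855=-8.00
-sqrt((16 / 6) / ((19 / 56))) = -8*sqrt(399) / 57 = -2.80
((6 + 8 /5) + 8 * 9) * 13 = 5174 /5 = 1034.80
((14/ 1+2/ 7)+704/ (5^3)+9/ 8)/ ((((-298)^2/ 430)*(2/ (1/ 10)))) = 6333857/ 1243256000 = 0.01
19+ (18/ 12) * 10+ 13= 47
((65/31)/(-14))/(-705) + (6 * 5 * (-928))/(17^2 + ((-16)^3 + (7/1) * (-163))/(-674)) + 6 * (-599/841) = -1009670738687609/10294014475542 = -98.08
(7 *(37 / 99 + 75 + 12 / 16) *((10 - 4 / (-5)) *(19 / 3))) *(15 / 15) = 801857 / 22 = 36448.05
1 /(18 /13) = 13 /18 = 0.72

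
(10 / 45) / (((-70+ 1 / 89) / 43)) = -7654 / 56061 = -0.14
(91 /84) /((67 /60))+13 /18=2041 /1206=1.69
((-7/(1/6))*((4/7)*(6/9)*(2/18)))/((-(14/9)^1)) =8/7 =1.14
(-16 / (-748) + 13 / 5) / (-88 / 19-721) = -0.00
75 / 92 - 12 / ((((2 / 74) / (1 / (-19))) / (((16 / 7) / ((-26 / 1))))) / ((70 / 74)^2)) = -860175 / 840788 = -1.02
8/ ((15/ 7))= 56/ 15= 3.73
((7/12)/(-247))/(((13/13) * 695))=-7/2059980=-0.00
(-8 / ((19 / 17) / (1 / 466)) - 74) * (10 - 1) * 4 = -11795976 / 4427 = -2664.55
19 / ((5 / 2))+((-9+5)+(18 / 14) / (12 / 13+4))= 8649 / 2240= 3.86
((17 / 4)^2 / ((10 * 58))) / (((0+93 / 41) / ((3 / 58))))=11849 / 16685440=0.00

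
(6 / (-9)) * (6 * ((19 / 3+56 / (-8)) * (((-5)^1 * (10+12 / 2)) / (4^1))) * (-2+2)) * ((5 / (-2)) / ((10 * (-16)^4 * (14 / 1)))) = 0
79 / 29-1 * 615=-17756 / 29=-612.28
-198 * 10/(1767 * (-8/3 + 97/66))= 43560/46531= 0.94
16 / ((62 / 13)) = 104 / 31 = 3.35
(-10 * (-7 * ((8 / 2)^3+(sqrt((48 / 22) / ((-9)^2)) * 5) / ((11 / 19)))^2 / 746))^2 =8774944736768000 * sqrt(66) / 5444868092697+26620485337334862400 / 179680647059001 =161247.13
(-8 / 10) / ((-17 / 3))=12 / 85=0.14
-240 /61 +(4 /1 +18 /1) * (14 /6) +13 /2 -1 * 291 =-86779 /366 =-237.10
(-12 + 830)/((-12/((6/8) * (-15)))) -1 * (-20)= 6295/8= 786.88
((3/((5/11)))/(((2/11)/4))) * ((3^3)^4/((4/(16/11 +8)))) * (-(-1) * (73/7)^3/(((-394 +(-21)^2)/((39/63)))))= 1537315542883692/564235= 2724601527.53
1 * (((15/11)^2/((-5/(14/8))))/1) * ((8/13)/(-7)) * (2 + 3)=450/1573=0.29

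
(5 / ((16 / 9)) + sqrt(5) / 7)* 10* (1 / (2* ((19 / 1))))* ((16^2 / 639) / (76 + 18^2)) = 16* sqrt(5) / 424935 + 1 / 1349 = 0.00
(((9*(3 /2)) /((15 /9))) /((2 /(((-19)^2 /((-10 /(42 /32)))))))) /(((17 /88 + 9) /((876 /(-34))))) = 1479272949 /2750600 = 537.80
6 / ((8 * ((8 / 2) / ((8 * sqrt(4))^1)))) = 3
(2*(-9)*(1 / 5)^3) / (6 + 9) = -6 / 625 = -0.01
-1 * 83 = -83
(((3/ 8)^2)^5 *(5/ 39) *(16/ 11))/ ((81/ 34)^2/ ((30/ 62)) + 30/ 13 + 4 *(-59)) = -142209675/ 3077965982203904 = -0.00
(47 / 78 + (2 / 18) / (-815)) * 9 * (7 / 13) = 804223 / 275470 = 2.92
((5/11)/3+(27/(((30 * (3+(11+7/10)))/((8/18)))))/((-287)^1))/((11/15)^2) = 5270325/18717853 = 0.28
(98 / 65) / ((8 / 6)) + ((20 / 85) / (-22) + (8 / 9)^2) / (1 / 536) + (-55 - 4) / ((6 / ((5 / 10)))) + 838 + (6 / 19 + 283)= 1535.30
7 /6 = 1.17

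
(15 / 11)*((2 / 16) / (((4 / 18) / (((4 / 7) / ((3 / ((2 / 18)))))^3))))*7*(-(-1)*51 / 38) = 170 / 2488563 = 0.00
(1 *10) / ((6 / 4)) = 20 / 3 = 6.67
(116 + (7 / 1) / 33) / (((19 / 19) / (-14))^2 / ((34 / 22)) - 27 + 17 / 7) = -982940 / 207801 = -4.73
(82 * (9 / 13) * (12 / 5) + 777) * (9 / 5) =534249 / 325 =1643.84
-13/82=-0.16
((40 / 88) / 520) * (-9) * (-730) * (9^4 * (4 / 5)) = 4310577 / 143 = 30143.90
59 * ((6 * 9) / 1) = 3186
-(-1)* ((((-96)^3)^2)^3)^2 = 230019359300543000719451366059583317129007590117361290008767206885687296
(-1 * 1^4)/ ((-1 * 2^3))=1/ 8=0.12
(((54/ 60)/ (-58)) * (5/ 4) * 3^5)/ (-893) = 2187/ 414352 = 0.01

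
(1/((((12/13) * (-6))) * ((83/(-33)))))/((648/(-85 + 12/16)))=-48191/5163264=-0.01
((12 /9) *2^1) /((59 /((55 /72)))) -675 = -1075220 /1593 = -674.97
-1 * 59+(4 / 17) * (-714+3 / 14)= -27007 / 119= -226.95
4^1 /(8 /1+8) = 1 /4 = 0.25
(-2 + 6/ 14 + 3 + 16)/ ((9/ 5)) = 610/ 63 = 9.68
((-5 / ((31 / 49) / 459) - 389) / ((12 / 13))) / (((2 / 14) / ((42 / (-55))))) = 39657709 / 1705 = 23259.65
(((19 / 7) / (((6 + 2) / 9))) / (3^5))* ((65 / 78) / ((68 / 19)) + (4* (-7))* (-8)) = 1738253 / 616896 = 2.82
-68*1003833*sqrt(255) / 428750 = -34130322*sqrt(255) / 214375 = -2542.36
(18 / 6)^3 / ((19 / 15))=405 / 19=21.32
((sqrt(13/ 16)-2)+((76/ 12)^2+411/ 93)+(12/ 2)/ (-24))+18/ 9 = sqrt(13)/ 4+49417/ 1116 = 45.18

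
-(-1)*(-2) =-2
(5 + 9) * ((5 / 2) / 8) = 35 / 8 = 4.38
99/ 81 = 11/ 9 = 1.22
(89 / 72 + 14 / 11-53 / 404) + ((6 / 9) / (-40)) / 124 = 58956497 / 24797520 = 2.38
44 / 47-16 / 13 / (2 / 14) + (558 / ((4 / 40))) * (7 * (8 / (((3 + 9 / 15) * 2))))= 26512708 / 611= 43392.32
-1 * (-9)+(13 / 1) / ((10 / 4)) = 71 / 5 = 14.20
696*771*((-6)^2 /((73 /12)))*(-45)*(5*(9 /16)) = -401910682.19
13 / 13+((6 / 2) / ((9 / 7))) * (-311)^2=225683.33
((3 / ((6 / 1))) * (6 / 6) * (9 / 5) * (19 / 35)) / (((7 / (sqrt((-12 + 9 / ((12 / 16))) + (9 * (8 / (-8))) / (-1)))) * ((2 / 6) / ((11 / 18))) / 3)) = 5643 / 4900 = 1.15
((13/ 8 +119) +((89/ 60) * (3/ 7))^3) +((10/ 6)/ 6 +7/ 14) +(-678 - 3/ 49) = -13740892279/ 24696000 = -556.40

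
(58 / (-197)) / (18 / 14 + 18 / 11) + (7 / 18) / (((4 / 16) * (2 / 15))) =512659 / 44325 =11.57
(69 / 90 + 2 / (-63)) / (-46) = -0.02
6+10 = 16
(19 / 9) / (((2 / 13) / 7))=1729 / 18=96.06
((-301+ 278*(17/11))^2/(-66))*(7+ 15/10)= -34037825/15972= -2131.09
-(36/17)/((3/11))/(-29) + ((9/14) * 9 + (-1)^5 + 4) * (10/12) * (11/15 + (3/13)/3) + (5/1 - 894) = -237630343/269178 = -882.80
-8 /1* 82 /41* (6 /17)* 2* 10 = -1920 /17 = -112.94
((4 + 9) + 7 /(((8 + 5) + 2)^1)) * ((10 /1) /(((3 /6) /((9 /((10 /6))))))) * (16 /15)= 38784 /25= 1551.36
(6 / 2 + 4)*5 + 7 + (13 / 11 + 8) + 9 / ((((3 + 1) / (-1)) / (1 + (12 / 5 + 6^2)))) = -8243 / 220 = -37.47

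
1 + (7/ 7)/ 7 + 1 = 15/ 7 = 2.14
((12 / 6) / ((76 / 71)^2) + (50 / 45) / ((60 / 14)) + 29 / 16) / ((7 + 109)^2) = 595309 / 2098490112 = 0.00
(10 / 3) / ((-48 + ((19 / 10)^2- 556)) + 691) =1000 / 27183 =0.04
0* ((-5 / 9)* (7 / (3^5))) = 0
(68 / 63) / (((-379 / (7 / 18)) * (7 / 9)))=-34 / 23877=-0.00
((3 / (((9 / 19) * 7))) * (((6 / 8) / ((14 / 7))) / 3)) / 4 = 19 / 672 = 0.03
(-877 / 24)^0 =1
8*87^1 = 696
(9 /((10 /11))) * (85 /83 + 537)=5326.44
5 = 5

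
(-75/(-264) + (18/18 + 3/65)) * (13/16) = 7609/7040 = 1.08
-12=-12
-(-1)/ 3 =1/ 3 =0.33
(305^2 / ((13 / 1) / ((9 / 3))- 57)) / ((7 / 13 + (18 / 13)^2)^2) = -318826443 / 1088462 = -292.91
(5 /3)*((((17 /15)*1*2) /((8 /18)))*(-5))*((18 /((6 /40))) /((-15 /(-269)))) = -91460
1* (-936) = -936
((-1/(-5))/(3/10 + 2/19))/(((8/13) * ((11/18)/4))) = 4446/847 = 5.25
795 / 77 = 10.32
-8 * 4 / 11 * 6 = -192 / 11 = -17.45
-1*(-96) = 96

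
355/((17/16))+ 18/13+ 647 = 217133/221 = 982.50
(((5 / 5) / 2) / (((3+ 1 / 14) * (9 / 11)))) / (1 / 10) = 770 / 387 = 1.99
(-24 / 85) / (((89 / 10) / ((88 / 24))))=-176 / 1513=-0.12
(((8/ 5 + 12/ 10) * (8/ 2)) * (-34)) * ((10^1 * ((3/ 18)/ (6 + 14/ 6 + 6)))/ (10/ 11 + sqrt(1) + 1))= -1309/ 86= -15.22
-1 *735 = -735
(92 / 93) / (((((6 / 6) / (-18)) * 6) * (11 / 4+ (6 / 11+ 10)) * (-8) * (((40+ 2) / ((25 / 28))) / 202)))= 127765 / 1066338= 0.12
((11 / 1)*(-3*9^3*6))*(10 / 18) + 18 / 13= -1042452 / 13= -80188.62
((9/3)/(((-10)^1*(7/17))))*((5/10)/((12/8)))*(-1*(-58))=-493/35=-14.09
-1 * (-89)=89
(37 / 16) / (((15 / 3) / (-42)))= -777 / 40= -19.42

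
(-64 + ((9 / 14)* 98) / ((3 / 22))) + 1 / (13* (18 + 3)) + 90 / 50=545732 / 1365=399.80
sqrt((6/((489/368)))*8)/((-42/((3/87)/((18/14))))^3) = -2*sqrt(3749)/78247935981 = -0.00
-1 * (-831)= 831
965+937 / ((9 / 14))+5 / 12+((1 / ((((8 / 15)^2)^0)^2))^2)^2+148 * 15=167183 / 36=4643.97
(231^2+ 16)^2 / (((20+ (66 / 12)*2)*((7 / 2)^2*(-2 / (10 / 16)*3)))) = -14245520645 / 18228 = -781518.58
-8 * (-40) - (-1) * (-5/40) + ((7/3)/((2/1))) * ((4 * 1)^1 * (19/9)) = 71221/216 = 329.73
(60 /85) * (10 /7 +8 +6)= 1296 /119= 10.89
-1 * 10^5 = -100000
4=4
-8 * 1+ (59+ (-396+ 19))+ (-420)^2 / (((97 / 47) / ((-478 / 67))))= -3965121074 / 6499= -610112.49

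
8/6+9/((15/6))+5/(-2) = 73/30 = 2.43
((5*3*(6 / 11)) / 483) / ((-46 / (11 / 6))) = -5 / 7406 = -0.00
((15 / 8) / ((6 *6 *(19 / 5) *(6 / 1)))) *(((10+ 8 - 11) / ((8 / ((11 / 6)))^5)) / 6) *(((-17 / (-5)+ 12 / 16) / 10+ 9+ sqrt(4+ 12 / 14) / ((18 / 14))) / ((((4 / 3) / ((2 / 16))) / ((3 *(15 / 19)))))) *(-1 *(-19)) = 140919625 *sqrt(238) / 178468776050688+ 10614066155 / 158638912045056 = 0.00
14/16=7/8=0.88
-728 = -728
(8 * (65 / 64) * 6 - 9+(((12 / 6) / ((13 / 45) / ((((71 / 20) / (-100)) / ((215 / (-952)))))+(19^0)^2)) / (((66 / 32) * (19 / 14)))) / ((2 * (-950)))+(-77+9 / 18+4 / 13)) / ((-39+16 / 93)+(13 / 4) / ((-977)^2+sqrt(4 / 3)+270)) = 4811027938775015736656795260647 / 5125956671184154044766324808725 - 22652608321528074 * sqrt(3) / 394304359321858003443563446825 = 0.94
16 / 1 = 16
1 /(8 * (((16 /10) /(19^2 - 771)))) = -1025 /32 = -32.03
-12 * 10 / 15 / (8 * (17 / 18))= -18 / 17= -1.06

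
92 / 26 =46 / 13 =3.54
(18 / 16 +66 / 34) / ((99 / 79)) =10981 / 4488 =2.45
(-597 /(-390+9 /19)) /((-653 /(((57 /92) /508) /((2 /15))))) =-3232755 /150578811872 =-0.00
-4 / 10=-2 / 5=-0.40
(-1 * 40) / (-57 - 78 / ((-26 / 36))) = -0.78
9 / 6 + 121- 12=221 / 2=110.50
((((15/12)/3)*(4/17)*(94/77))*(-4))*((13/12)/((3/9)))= -6110/3927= -1.56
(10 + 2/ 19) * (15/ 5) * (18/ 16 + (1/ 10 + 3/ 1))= 128.08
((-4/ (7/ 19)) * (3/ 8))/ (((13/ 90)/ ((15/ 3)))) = -12825/ 91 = -140.93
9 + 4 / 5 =49 / 5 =9.80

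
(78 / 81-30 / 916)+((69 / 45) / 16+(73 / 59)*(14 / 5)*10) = 1040988017 / 29183760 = 35.67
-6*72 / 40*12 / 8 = -81 / 5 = -16.20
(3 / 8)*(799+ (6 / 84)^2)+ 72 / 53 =300.99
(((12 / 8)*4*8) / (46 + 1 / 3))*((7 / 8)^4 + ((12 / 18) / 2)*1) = 33897 / 35584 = 0.95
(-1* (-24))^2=576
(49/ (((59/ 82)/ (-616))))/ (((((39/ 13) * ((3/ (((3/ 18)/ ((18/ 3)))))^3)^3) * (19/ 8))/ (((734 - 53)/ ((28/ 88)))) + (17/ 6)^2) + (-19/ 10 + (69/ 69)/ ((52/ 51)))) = -7230944841120/ 1147052593212471245463311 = -0.00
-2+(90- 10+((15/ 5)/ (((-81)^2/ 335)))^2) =373183807/ 4782969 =78.02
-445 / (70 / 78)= -3471 / 7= -495.86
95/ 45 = 19/ 9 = 2.11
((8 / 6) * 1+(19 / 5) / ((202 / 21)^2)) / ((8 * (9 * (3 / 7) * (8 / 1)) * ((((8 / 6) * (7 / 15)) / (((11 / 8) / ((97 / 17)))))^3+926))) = 8663899749830325 / 1467761824071860736512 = 0.00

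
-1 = -1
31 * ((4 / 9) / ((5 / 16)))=1984 / 45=44.09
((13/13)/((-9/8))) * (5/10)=-4/9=-0.44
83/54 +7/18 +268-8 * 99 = -14096/27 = -522.07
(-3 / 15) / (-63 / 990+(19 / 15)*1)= -66 / 397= -0.17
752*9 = 6768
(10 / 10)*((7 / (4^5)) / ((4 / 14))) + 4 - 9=-4.98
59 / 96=0.61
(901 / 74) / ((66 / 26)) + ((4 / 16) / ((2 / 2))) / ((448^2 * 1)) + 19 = 23326221509 / 980238336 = 23.80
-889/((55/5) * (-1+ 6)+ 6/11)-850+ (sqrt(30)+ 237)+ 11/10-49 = -4135889/6110+ sqrt(30) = -671.43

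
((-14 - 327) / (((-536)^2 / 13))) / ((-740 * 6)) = 4433 / 1275594240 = 0.00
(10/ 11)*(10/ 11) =100/ 121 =0.83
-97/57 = -1.70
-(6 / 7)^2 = -36 / 49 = -0.73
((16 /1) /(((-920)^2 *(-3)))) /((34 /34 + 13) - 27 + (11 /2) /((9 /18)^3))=-1 /4919700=-0.00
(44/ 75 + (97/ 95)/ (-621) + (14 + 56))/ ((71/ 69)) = 20820817/ 303525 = 68.60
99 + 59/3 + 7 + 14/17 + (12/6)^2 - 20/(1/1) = 5635/51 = 110.49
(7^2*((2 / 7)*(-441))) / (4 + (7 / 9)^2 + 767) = -250047 / 31250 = -8.00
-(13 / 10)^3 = -2197 / 1000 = -2.20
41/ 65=0.63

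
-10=-10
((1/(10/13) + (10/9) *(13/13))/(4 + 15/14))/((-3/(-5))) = 1519/1917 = 0.79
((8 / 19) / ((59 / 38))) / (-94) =-8 / 2773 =-0.00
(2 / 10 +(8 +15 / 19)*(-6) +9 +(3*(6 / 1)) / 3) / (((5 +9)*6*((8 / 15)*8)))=-1783 / 17024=-0.10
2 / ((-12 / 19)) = -19 / 6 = -3.17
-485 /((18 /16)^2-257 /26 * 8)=403520 /64739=6.23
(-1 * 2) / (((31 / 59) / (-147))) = 17346 / 31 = 559.55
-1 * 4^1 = -4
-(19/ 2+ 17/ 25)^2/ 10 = -259081/ 25000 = -10.36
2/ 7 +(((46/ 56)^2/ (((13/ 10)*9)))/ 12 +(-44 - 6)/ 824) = 13029179/ 56687904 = 0.23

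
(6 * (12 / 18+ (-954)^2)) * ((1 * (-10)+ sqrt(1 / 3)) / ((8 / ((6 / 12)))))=-6825875 / 2+ 1365175 * sqrt(3) / 12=-3215891.46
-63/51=-21/17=-1.24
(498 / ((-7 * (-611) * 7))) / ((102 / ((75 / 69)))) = 2075 / 11706149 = 0.00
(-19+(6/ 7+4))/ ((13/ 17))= -1683/ 91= -18.49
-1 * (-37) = 37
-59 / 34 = -1.74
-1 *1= -1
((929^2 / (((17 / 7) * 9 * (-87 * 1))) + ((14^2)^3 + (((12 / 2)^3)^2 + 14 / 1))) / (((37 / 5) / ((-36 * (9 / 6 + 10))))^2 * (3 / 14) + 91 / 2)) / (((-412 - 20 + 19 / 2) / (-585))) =1344289026933493200 / 5831090657821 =230538.18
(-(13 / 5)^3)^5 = -51185893014090757 / 30517578125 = -1677259.34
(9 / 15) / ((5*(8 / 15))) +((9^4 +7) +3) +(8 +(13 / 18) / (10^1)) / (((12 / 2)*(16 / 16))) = 887297 / 135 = 6572.57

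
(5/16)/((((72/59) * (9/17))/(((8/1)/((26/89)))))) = 446335/33696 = 13.25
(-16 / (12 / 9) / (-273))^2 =16 / 8281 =0.00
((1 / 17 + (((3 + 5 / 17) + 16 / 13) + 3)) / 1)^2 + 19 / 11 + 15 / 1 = 39885480 / 537251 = 74.24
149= 149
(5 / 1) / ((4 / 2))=5 / 2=2.50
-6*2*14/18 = -28/3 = -9.33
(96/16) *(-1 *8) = -48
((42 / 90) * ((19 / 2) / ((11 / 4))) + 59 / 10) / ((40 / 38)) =47101 / 6600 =7.14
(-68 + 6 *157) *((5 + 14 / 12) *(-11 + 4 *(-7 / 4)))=-97014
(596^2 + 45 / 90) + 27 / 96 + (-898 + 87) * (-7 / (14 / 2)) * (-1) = 11340985 / 32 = 354405.78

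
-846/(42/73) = -10293/7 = -1470.43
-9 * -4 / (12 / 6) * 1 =18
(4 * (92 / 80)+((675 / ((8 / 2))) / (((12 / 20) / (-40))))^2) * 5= 632812523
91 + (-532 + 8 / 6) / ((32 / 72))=-1103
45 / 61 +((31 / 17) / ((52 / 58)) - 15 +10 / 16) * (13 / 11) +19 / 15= -17220721 / 1368840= -12.58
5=5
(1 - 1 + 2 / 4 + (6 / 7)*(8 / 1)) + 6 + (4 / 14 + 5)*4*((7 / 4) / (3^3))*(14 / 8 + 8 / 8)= 12947 / 756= 17.13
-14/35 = -2/5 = -0.40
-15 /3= -5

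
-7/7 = -1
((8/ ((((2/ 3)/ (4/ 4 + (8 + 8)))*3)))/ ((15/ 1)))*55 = 748/ 3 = 249.33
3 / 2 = 1.50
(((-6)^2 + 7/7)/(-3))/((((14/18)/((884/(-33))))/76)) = 2485808/77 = 32283.22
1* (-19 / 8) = -19 / 8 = -2.38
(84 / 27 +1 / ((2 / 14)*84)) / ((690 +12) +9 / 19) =2185 / 480492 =0.00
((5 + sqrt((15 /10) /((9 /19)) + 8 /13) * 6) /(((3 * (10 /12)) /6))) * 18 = 216 + 216 * sqrt(23010) /65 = 720.08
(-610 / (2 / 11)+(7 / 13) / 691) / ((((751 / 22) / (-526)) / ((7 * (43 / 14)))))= 7498263674484 / 6746233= 1111474.16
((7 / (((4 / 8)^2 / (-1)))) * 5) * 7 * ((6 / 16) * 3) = -2205 / 2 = -1102.50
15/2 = 7.50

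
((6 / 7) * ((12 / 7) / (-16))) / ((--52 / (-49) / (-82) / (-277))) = 102213 / 52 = 1965.63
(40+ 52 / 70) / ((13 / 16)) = 22816 / 455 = 50.15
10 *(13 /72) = 65 /36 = 1.81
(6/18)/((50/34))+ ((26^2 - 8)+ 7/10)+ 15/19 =1908691/2850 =669.72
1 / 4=0.25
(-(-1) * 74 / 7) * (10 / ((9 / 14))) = 164.44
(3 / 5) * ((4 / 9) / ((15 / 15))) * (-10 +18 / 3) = -16 / 15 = -1.07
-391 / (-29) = 391 / 29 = 13.48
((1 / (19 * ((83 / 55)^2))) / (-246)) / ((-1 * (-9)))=-3025 / 289792674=-0.00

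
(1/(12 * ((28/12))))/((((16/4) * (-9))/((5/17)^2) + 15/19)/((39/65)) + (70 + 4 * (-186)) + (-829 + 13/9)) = -855/52520524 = -0.00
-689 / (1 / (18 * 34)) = -421668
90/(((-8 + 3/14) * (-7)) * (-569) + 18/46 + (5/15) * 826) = -12420/4241399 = -0.00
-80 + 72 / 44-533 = -6725 / 11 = -611.36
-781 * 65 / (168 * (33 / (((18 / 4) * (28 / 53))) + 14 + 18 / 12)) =-50765 / 4936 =-10.28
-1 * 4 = -4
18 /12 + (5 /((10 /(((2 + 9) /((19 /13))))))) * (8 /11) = 161 /38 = 4.24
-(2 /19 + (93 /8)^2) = -164459 /1216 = -135.25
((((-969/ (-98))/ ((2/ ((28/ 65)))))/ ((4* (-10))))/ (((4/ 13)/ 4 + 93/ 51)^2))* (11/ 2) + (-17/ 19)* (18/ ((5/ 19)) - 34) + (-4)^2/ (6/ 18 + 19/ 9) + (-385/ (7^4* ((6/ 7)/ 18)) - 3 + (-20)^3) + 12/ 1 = -275920920293789/ 34409760000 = -8018.68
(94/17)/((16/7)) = 2.42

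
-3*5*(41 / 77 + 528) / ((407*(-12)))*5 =1017425 / 125356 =8.12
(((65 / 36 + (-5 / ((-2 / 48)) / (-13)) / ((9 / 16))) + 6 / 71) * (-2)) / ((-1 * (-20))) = 482477 / 332280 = 1.45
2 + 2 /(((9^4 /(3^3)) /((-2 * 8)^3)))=-7706 /243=-31.71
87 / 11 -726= -7899 / 11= -718.09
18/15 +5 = 31/5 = 6.20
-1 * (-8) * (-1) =-8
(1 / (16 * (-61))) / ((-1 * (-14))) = -1 / 13664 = -0.00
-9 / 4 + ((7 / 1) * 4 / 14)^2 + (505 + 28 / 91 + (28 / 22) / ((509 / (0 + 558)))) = 148035057 / 291148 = 508.45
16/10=8/5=1.60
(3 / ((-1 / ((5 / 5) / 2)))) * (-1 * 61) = 183 / 2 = 91.50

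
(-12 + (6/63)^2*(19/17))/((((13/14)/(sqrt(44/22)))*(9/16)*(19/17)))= -29.05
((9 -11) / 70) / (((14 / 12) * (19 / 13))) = -78 / 4655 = -0.02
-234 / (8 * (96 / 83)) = -3237 / 128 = -25.29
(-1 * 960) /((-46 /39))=18720 /23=813.91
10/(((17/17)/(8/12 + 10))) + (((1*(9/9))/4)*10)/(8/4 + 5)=107.02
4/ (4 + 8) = 0.33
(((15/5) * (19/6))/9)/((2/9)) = 19/4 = 4.75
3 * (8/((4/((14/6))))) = 14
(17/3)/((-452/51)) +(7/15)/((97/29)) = -328739/657660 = -0.50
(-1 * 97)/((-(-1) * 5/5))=-97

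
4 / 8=1 / 2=0.50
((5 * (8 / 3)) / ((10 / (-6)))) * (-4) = 32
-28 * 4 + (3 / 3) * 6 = -106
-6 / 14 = -0.43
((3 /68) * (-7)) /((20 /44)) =-231 /340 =-0.68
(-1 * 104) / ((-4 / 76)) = 1976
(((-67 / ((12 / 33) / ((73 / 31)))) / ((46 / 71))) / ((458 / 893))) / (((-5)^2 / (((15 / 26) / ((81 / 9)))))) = -3411144803 / 1018848480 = -3.35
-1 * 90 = -90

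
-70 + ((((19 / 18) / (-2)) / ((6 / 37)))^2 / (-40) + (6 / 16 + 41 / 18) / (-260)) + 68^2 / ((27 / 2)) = 6604932227 / 24261120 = 272.24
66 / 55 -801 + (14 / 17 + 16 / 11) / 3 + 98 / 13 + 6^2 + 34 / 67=-614856373 / 814385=-754.99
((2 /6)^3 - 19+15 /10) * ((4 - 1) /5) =-943 /90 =-10.48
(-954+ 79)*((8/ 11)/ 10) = -700/ 11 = -63.64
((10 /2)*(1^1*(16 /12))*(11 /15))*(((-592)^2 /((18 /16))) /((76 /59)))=1819609088 /1539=1182332.09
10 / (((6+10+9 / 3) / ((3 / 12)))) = 5 / 38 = 0.13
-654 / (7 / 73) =-6820.29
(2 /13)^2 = 4 /169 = 0.02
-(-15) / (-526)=-15 / 526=-0.03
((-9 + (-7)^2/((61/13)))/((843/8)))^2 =495616/2644324929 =0.00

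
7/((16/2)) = 7/8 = 0.88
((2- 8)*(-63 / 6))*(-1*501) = -31563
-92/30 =-46/15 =-3.07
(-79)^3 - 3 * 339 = -494056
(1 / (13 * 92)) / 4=1 / 4784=0.00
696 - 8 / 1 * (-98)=1480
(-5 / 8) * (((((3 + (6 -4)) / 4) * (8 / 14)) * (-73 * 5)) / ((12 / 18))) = 27375 / 112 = 244.42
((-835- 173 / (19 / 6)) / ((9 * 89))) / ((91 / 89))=-16903 / 15561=-1.09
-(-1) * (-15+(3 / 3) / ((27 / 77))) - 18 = -30.15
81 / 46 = 1.76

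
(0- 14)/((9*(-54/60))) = 140/81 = 1.73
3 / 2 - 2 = -1 / 2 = -0.50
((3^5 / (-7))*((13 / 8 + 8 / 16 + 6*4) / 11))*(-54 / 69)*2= 41553 / 322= 129.05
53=53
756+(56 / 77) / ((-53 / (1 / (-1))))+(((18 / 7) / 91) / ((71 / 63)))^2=756.01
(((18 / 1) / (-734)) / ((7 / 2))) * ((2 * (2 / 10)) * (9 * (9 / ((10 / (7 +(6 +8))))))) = -4374 / 9175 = -0.48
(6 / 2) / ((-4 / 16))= -12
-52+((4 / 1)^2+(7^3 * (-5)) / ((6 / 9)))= -5217 / 2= -2608.50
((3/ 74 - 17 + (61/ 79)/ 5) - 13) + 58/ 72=-15257783/ 526140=-29.00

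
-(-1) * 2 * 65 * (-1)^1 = -130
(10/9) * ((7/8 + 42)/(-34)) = -1715/1224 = -1.40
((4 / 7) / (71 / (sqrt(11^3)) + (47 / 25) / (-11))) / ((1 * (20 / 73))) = 2075755 / 21884282 + 7126625 * sqrt(11) / 21884282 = 1.17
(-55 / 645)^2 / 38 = 121 / 632358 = 0.00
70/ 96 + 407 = 19571/ 48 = 407.73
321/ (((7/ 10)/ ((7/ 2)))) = 1605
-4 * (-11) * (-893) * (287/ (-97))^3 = 928859068676/ 912673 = 1017734.80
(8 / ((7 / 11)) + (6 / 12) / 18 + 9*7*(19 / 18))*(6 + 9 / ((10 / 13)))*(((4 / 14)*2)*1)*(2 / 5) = 1176047 / 3675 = 320.01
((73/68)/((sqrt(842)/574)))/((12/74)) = 130.95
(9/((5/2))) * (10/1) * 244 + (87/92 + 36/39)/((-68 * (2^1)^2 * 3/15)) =2857529433/325312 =8783.97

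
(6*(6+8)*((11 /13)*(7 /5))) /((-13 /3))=-19404 /845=-22.96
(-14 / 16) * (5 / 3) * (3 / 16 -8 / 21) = 325 / 1152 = 0.28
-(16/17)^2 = -256/289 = -0.89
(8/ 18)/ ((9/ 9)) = 4/ 9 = 0.44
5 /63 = 0.08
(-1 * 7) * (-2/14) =1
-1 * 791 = -791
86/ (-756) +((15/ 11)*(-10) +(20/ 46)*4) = -1148659/ 95634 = -12.01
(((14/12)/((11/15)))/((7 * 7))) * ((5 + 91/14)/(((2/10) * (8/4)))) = 575/616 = 0.93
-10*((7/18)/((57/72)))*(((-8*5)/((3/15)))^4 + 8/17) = -7616000002240/969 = -7859649125.12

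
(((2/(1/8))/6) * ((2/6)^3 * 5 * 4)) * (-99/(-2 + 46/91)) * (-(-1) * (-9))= -20020/17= -1177.65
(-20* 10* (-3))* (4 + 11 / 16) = 5625 / 2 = 2812.50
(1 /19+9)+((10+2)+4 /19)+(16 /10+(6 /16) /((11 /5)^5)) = 2799312801 /122398760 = 22.87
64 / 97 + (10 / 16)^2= 6521 / 6208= 1.05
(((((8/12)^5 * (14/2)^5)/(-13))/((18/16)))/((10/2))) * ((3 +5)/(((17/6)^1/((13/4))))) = -17210368/61965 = -277.74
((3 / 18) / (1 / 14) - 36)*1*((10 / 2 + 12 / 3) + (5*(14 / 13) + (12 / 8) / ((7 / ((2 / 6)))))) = -88577 / 182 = -486.69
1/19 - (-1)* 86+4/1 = 1711/19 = 90.05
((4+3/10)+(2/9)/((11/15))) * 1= 1519/330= 4.60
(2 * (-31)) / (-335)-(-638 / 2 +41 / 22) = 2338659 / 7370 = 317.32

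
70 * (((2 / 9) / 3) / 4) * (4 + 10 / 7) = 190 / 27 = 7.04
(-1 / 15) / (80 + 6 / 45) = -1 / 1202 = -0.00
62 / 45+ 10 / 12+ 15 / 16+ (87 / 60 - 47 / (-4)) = 11771 / 720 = 16.35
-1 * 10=-10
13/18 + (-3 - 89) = -1643/18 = -91.28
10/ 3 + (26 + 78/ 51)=1574/ 51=30.86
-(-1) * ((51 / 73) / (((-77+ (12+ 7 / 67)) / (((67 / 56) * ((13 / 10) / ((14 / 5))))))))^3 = -26362670492260741743 / 123275099474612861479682048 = -0.00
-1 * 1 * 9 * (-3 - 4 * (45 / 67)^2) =194103 / 4489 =43.24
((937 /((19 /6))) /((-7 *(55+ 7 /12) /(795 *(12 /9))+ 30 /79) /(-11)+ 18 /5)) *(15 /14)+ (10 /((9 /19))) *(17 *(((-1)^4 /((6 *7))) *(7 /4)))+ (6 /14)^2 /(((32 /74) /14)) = 11323445958571 /103892197752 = 108.99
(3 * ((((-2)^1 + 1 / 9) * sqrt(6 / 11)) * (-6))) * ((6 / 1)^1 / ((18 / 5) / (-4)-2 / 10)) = -2040 * sqrt(66) / 121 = -136.97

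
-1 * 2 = -2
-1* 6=-6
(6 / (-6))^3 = -1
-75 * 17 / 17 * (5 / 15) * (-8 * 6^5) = 1555200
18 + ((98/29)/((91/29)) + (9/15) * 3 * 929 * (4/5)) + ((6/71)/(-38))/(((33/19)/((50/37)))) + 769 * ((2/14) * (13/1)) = 2784.98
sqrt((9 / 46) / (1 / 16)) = 6 * sqrt(46) / 23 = 1.77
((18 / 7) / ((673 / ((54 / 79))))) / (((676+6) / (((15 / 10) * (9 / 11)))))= 6561 / 1396005919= 0.00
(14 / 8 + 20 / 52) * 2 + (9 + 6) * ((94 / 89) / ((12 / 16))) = 58759 / 2314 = 25.39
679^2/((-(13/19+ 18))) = -24675.43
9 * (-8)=-72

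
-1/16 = -0.06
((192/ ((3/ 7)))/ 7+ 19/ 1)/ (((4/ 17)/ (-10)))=-7055/ 2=-3527.50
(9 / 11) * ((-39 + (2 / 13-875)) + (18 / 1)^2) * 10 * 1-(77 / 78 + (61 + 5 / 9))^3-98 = -35174286580097 / 140941944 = -249565.78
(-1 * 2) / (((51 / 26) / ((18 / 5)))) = -312 / 85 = -3.67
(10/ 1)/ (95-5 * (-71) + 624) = 5/ 537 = 0.01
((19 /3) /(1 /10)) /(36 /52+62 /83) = 205010 /4659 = 44.00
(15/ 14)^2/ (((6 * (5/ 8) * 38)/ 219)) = 3285/ 1862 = 1.76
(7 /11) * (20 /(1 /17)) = 2380 /11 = 216.36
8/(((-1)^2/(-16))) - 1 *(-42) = -86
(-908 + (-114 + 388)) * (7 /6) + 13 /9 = -6644 /9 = -738.22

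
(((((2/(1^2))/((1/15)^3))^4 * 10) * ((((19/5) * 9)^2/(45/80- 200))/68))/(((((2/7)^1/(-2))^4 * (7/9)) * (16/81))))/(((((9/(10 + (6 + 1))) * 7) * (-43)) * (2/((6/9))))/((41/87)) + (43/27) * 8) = 336052071638240949140625000/12030424201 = 27933518055856037.98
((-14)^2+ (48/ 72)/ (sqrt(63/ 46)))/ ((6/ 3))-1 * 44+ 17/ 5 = sqrt(322)/ 63+ 287/ 5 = 57.68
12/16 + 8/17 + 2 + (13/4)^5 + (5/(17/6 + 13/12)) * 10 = 309742915/818176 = 378.58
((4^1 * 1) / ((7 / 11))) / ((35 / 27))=1188 / 245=4.85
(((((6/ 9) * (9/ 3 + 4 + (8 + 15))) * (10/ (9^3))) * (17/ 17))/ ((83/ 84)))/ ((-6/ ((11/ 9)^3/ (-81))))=3726800/ 3572877843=0.00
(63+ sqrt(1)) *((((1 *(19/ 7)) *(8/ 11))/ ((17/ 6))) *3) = 175104/ 1309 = 133.77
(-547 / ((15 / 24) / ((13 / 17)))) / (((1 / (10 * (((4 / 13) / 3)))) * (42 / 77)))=-192544 / 153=-1258.46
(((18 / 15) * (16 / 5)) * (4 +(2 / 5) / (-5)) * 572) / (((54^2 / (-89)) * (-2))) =131.40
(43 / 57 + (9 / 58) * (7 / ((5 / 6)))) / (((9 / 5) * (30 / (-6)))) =-17008 / 74385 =-0.23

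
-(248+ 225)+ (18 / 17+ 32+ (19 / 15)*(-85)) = -27928 / 51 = -547.61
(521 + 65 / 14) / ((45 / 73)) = 179069 / 210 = 852.71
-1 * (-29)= 29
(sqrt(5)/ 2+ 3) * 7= 7 * sqrt(5)/ 2+ 21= 28.83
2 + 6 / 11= 28 / 11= 2.55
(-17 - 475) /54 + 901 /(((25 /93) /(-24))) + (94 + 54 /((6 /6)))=-18068038 /225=-80302.39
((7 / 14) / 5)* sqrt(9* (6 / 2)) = 3* sqrt(3) / 10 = 0.52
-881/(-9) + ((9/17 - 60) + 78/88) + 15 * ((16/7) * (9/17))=2707553/47124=57.46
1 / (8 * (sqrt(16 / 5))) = sqrt(5) / 32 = 0.07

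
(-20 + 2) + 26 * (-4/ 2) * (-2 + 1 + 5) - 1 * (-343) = 117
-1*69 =-69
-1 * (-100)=100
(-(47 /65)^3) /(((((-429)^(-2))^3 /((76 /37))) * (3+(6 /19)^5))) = -18478538210232772260315012 /11463945875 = -1611882890212334.70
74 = 74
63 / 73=0.86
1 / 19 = 0.05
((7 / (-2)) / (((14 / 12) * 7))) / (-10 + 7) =1 / 7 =0.14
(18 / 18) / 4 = 1 / 4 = 0.25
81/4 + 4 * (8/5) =533/20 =26.65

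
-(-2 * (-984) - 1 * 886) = -1082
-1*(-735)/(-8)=-735/8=-91.88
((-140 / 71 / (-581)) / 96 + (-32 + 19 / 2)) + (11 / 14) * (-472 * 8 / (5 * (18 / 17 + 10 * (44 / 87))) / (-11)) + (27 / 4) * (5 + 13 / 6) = 388395146611 / 11194696380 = 34.69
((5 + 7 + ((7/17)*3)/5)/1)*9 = 9369/85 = 110.22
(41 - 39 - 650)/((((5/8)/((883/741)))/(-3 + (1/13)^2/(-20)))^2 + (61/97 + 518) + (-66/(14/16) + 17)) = -141119732339568575712/100227862568457856511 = -1.41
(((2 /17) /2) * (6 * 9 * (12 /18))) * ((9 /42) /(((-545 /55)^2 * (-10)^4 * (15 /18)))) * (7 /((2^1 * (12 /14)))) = 22869 /10098850000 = 0.00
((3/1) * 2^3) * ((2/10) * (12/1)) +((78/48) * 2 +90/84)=8669/140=61.92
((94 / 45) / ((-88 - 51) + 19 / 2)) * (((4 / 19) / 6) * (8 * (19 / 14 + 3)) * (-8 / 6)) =366976 / 13951035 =0.03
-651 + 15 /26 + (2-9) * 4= -17639 /26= -678.42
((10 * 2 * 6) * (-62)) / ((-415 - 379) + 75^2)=-7440 / 4831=-1.54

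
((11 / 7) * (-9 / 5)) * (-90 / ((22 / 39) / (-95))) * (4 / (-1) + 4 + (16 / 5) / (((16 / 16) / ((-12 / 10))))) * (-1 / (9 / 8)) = -5121792 / 35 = -146336.91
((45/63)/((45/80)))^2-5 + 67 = 252478/3969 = 63.61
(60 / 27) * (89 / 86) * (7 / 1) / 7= 890 / 387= 2.30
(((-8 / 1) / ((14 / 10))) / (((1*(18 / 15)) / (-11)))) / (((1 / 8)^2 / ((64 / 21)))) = 4505600 / 441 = 10216.78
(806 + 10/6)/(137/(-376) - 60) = -911048/68091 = -13.38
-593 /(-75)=593 /75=7.91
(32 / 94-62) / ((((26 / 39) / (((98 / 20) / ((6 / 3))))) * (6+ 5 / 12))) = -91287 / 2585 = -35.31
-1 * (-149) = 149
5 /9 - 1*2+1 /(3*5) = -62 /45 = -1.38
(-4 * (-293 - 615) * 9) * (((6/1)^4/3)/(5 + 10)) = 4707072/5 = 941414.40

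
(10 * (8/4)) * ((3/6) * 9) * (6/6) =90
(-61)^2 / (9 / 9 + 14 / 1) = 3721 / 15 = 248.07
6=6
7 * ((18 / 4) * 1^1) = 63 / 2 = 31.50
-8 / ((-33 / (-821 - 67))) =-2368 / 11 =-215.27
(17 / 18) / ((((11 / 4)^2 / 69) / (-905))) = -2830840 / 363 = -7798.46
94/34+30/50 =286/85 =3.36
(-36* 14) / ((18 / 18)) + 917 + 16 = 429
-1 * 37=-37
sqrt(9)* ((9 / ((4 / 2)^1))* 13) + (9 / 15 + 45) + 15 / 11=24471 / 110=222.46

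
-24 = -24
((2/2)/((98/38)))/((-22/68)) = -646/539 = -1.20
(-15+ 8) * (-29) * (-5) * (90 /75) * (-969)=1180242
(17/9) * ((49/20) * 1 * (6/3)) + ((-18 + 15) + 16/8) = 743/90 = 8.26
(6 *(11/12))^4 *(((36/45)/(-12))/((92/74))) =-541717/11040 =-49.07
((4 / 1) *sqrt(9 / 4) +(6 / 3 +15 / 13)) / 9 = 119 / 117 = 1.02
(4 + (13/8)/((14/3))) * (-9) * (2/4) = -4383/224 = -19.57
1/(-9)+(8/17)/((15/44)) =971/765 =1.27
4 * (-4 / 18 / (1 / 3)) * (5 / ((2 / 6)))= -40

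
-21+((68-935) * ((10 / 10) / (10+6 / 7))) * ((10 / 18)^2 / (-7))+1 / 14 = -250043 / 14364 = -17.41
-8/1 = -8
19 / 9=2.11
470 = 470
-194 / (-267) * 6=388 / 89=4.36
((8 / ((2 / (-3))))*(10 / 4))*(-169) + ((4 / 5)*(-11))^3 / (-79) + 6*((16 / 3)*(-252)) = -29480566 / 9875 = -2985.37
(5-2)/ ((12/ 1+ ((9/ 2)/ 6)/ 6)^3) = 1536/ 912673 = 0.00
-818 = -818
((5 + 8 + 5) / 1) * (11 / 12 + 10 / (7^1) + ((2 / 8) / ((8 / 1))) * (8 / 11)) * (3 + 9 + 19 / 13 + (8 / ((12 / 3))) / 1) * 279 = 183867.41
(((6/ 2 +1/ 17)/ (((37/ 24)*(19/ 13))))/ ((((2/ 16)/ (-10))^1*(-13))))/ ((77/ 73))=7288320/ 920227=7.92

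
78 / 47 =1.66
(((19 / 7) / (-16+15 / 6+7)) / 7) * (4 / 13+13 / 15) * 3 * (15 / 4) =-0.79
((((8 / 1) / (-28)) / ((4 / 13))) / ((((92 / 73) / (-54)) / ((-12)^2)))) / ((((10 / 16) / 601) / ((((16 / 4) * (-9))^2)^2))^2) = 60156339474672885958705152 / 4025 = 14945674403645437505268.36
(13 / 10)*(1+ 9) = 13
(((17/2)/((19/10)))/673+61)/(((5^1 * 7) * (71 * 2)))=390046/31775695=0.01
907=907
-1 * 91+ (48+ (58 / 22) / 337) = -159372 / 3707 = -42.99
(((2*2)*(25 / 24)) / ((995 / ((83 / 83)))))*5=25 / 1194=0.02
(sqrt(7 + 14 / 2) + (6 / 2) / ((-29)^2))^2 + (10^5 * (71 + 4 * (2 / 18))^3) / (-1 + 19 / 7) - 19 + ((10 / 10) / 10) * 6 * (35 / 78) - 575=6 * sqrt(14) / 841 + 855532072533464037827 / 40217412222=21272678306.90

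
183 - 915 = -732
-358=-358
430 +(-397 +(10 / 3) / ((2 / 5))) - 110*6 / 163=18232 / 489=37.28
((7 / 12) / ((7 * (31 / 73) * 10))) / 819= 73 / 3046680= 0.00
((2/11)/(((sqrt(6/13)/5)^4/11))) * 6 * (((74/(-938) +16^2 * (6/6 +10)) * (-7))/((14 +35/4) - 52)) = 42921677500/1809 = 23726742.68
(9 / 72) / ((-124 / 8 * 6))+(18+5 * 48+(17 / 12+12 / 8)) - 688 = -105917 / 248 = -427.08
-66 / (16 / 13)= -429 / 8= -53.62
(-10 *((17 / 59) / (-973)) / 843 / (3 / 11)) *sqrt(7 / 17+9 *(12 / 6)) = 110 *sqrt(5321) / 145182303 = 0.00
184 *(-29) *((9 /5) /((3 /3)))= -48024 /5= -9604.80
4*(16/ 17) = 3.76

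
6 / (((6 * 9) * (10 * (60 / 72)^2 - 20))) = -0.01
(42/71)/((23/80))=2.06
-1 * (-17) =17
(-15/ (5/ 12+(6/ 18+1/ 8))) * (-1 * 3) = 360/ 7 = 51.43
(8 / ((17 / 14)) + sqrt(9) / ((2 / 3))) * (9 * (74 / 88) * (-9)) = -1129869 / 1496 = -755.26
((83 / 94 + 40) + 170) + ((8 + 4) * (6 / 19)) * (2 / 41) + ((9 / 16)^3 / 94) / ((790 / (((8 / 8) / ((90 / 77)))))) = 500120206893823 / 2369476198400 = 211.07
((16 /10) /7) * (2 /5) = 16 /175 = 0.09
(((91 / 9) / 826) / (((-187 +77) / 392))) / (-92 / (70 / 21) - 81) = 1274 / 3171663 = 0.00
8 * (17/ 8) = 17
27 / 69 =9 / 23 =0.39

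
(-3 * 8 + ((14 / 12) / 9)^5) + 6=-8264953625 / 459165024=-18.00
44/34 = 22/17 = 1.29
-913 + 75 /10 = -1811 /2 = -905.50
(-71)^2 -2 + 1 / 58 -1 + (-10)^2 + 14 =298817 / 58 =5152.02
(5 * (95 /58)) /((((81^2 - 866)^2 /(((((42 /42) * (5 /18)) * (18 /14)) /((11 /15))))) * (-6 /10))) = -2375 /11587671172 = -0.00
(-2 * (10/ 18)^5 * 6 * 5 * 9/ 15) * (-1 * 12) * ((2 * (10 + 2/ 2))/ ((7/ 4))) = 4400000/ 15309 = 287.41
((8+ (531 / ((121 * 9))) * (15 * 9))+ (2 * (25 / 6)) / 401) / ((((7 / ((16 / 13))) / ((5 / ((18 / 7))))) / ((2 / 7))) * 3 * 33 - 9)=859953920 / 11697588243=0.07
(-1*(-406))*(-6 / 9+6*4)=28420 / 3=9473.33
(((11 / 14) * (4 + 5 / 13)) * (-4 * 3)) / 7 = -3762 / 637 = -5.91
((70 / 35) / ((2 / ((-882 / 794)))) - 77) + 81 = 1147 / 397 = 2.89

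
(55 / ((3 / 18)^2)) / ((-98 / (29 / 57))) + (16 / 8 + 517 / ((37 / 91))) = 43515561 / 34447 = 1263.26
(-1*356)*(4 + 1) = -1780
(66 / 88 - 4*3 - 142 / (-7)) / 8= 253 / 224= 1.13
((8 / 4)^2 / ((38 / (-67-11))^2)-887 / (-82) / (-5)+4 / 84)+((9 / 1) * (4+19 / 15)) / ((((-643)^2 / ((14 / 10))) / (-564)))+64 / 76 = 99523325445043 / 6425431581450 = 15.49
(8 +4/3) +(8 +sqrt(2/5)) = sqrt(10)/5 +52/3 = 17.97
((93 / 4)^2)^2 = 74805201 / 256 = 292207.82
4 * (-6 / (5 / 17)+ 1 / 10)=-81.20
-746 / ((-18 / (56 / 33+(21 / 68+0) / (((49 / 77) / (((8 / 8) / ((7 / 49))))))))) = 4263763 / 20196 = 211.12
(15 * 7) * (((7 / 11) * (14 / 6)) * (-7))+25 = -11730 / 11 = -1066.36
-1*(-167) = 167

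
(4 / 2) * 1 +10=12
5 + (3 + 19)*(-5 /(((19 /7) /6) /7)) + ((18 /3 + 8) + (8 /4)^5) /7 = -224841 /133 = -1690.53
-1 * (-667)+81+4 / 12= 2245 / 3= 748.33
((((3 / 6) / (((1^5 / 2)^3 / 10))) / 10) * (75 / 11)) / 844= 75 / 2321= 0.03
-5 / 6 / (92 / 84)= -35 / 46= -0.76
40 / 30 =4 / 3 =1.33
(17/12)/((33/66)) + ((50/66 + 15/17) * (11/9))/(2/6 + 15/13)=37103/8874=4.18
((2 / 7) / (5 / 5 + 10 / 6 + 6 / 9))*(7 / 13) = 0.05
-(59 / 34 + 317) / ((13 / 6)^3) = -1170396 / 37349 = -31.34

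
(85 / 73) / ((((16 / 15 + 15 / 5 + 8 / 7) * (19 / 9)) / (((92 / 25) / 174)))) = 0.00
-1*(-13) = 13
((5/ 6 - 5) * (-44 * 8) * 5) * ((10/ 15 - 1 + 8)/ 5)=101200/ 9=11244.44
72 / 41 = 1.76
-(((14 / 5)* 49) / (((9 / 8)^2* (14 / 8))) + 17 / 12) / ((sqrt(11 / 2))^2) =-11.52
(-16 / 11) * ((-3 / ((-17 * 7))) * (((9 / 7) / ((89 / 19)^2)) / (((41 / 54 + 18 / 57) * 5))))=-160006752 / 400279378345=-0.00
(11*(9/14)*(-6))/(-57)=99/133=0.74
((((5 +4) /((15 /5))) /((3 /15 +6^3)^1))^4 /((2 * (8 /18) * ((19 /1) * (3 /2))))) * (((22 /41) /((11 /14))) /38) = 0.00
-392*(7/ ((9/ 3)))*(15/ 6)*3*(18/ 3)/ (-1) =41160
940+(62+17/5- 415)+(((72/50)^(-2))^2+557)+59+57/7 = 71412468419/58786560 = 1214.78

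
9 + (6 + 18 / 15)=81 / 5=16.20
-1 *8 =-8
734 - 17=717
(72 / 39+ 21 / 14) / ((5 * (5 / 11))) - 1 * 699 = -453393 / 650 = -697.53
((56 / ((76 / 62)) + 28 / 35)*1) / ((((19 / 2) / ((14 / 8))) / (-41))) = -633696 / 1805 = -351.08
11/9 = 1.22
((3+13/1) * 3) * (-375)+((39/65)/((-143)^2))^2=-188172720449991/10454040025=-18000.00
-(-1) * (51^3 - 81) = 132570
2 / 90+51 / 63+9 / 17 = 7289 / 5355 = 1.36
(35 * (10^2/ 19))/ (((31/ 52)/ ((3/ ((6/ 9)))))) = 819000/ 589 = 1390.49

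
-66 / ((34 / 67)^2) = -148137 / 578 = -256.29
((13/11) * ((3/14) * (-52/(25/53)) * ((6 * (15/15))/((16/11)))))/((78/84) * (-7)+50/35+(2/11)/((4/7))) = 295581/12200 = 24.23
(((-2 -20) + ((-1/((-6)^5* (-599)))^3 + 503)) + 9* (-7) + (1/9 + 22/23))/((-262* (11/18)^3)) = -974004981040968122990569/138975706474196125704192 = -7.01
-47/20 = -2.35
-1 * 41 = -41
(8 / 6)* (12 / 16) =1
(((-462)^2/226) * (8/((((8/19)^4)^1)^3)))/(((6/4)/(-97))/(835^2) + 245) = 7987518121286405218662354825/8041722346217383395328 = 993259.62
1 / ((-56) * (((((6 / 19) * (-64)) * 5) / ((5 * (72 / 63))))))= 19 / 18816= 0.00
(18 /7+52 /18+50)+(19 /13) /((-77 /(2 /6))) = 499585 /9009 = 55.45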